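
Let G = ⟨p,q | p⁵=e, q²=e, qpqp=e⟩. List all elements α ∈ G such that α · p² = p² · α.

⟨p²⟩ ⊆ C_G(p²) since powers of p² commute with p²; so |C_G(p²)| ≥ |⟨p²⟩| = 5.
By orbit–stabilizer, |C_G(p²)| = |G| / |conj. class of p²| = 10 / 2 = 5.
The 5 elements commuting with p² are {e, p, p², p³, p⁴}.

Answer: {e, p, p², p³, p⁴}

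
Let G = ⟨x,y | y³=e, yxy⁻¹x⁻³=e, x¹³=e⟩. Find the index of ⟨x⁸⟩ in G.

First find ord(x⁸) by computing successive powers:
  (x⁸)¹ = x⁸, (x⁸)² = x³, (x⁸)³ = x¹¹, (x⁸)⁴ = x⁶, (x⁸)⁵ = x, (x⁸)⁶ = x⁹, (x⁸)⁷ = x⁴, (x⁸)⁸ = x¹², (x⁸)⁹ = x⁷, (x⁸)¹⁰ = x², (x⁸)¹¹ = x¹⁰, (x⁸)¹² = x⁵, (x⁸)¹³ = e.
So |⟨x⁸⟩| = ord(x⁸) = 13. With |G| = 39, by Lagrange [G : ⟨x⁸⟩] = 39/13 = 3.

Answer: 3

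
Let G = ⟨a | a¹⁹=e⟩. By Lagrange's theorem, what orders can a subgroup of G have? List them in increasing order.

|G| = 19 = 19. By Lagrange's theorem the order of any subgroup divides 19; the divisors of 19 are 1, 19.

Answer: 1, 19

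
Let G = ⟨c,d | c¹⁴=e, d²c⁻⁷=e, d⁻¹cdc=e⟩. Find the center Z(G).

An element z ∈ Z(G) iff z commutes with every generator.
For example c⁷ is central: (c⁷)·c = c⁸ = c·(c⁷); (c⁷)·d = d⁻¹ = d·(c⁷).
Whereas c ∉ Z(G) since c·d = cd ≠ c⁶d⁻¹ = d·c.
Checking each of the 28 elements this way gives Z(G) = {e, c⁷}, of order 2.

Answer: {e, c⁷}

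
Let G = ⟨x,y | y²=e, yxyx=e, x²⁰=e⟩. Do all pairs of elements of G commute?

x·y = xy but y·x = x¹⁹y, so x·y ≠ y·x and G is not abelian.

Answer: No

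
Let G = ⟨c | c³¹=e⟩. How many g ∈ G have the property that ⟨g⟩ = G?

G is cyclic of order 31. An element generates G iff its order is 31, and a cyclic group of order 31 has exactly φ(31) = 30 such elements.

Answer: 30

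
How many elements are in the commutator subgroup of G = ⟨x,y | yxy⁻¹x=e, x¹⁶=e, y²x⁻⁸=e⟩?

G' = [G, G] is generated by all commutators. The generator-pair commutators are: [x, y] = x².
The subgroup they normally generate is {e, x², x⁴, x⁶, x⁸, x¹⁰, x¹², x¹⁴}, of order 8.
Check: |G/G'| = 32/8 = 4 is the order of the abelianisation.

Answer: 8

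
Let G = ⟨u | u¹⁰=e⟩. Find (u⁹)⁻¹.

The order of (u⁹) is 10 (smallest k with (u⁹)ᵏ = e), so (u⁹)⁻¹ = (u⁹)⁹ = u.
Check: (u⁹) · u → (u⁹) · u = e, giving e as required.

Answer: u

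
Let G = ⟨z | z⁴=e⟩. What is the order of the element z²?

Compute successive powers until reaching e:
  (z²)¹ = z², (z²)² = e.
The smallest positive k with (z²)ᵏ = e is 2.

Answer: 2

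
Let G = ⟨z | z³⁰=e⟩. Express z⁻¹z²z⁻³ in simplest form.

Multiply left to right, reducing at each step:
  (z²⁹) · z² = z
  z · z⁻³ = z²⁸

Answer: z²⁸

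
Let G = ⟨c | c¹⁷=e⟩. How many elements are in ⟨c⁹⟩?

|⟨c⁹⟩| equals the order of c⁹. Compute successive powers until reaching e:
  (c⁹)¹ = c⁹, (c⁹)² = c, (c⁹)³ = c¹⁰, (c⁹)⁴ = c², (c⁹)⁵ = c¹¹, (c⁹)⁶ = c³, (c⁹)⁷ = c¹², (c⁹)⁸ = c⁴, (c⁹)⁹ = c¹³, (c⁹)¹⁰ = c⁵, (c⁹)¹¹ = c¹⁴, (c⁹)¹² = c⁶, (c⁹)¹³ = c¹⁵, (c⁹)¹⁴ = c⁷, (c⁹)¹⁵ = c¹⁶, (c⁹)¹⁶ = c⁸, (c⁹)¹⁷ = e.
The smallest positive k with (c⁹)ᵏ = e is 17, so |⟨c⁹⟩| = 17.

Answer: 17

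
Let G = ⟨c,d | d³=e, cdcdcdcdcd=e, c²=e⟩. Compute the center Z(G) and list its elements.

An element z ∈ Z(G) iff z commutes with every generator.
For example e is central: e·c = c = c·e; e·d = d = d·e.
Whereas c ∉ Z(G) since c·d = cd ≠ dc = d·c.
Checking each of the 60 elements this way gives Z(G) = {e}, of order 1.

Answer: {e}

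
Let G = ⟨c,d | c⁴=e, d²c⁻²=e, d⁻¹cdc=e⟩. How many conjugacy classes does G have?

The conjugacy classes (representative and size) are:
  [e] (size 1), [c³] (size 2), [c²] (size 1), [d⁻¹] (size 2), [cd⁻¹] (size 2).
Class equation: 1 + 2 + 1 + 2 + 2 = 8 = |G|. So G has 5 conjugacy classes.

Answer: 5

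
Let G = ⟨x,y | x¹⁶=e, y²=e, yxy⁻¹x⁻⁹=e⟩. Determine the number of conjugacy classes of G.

The conjugacy classes (representative and size) are:
  [e] (size 1), [x⁹] (size 2), [x²] (size 1), [x³] (size 2), [x⁴] (size 1), [x¹³] (size 2), [x⁶] (size 1), [x¹⁵] (size 2), [x⁸] (size 1), [x¹⁰] (size 1), [x¹²] (size 1), [x¹⁴] (size 1), [y] (size 2), [xy] (size 2), [x²y] (size 2), [x¹¹y] (size 2), [x⁴y] (size 2), [x¹³y] (size 2), [x¹⁴y] (size 2), [x¹⁵y] (size 2).
Class equation: 1 + 2 + 1 + 2 + 1 + 2 + 1 + 2 + 1 + 1 + 1 + 1 + 2 + 2 + 2 + 2 + 2 + 2 + 2 + 2 = 32 = |G|. So G has 20 conjugacy classes.

Answer: 20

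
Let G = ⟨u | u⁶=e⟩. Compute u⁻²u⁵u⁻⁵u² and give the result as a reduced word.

Multiply left to right, reducing at each step:
  (u⁴) · u⁵ = u³
  (u³) · u⁻⁵ = u⁴
  (u⁴) · u² = e

Answer: e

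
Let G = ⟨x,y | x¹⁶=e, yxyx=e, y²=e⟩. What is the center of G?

An element z ∈ Z(G) iff z commutes with every generator.
For example x⁸ is central: (x⁸)·x = x⁹ = x·(x⁸); (x⁸)·y = x⁸y = y·(x⁸).
Whereas x ∉ Z(G) since x·y = xy ≠ x¹⁵y = y·x.
Checking each of the 32 elements this way gives Z(G) = {e, x⁸}, of order 2.

Answer: {e, x⁸}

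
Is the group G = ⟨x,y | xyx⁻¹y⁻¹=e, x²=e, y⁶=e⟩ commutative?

Each pair of generators commutes: x·y = xy = y·x. Since the generators pairwise commute, every element of G commutes with every other, so G is abelian.

Answer: Yes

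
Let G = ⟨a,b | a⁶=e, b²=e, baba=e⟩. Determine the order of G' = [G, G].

G' = [G, G] is generated by all commutators. The generator-pair commutators are: [a, b] = a².
The subgroup they normally generate is {e, a², a⁴}, of order 3.
Check: |G/G'| = 12/3 = 4 is the order of the abelianisation.

Answer: 3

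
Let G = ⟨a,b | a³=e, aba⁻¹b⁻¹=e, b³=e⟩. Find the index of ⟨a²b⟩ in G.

First find ord(a²b) by computing successive powers:
  (a²b)¹ = a²b, (a²b)² = ab², (a²b)³ = e.
So |⟨a²b⟩| = ord(a²b) = 3. With |G| = 9, by Lagrange [G : ⟨a²b⟩] = 9/3 = 3.

Answer: 3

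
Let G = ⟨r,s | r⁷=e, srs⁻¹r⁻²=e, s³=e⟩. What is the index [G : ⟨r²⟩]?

First find ord(r²) by computing successive powers:
  (r²)¹ = r², (r²)² = r⁴, (r²)³ = r⁶, (r²)⁴ = r, (r²)⁵ = r³, (r²)⁶ = r⁵, (r²)⁷ = e.
So |⟨r²⟩| = ord(r²) = 7. With |G| = 21, by Lagrange [G : ⟨r²⟩] = 21/7 = 3.

Answer: 3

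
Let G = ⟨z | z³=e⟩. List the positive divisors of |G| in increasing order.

|G| = 3 = 3. By Lagrange's theorem the order of any subgroup divides 3; the divisors of 3 are 1, 3.

Answer: 1, 3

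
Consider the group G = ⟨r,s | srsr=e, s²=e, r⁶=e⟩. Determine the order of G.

Enumerate words in the generators, reducing via the relations: the distinct elements are
  {e, r, s, rs, r², r³, r⁴, r⁵, r²s, r³s, r⁴s, r⁵s}.
No further products give new elements, so |G| = 12.

Answer: 12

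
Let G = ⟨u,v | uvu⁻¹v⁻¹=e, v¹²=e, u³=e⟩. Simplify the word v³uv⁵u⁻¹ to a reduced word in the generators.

Multiply left to right, reducing at each step:
  (v³) · u = uv³
  (uv³) · v⁵ = uv⁸
  (uv⁸) · u⁻¹ = v⁸

Answer: v⁸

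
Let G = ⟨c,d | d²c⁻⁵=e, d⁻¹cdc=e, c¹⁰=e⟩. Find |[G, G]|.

G' = [G, G] is generated by all commutators. The generator-pair commutators are: [c, d] = c².
The subgroup they normally generate is {e, c², c⁴, c⁶, c⁸}, of order 5.
Check: |G/G'| = 20/5 = 4 is the order of the abelianisation.

Answer: 5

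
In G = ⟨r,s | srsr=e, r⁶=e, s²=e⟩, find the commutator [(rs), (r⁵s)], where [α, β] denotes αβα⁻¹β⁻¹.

[(rs), (r⁵s)] = (rs)·(r⁵s)·(rs)⁻¹·(r⁵s)⁻¹.
  (rs) · (r⁵s) = r²
  (r²) · (rs) = r³s
  (r³s) · (r⁵s) = r⁴

Answer: r⁴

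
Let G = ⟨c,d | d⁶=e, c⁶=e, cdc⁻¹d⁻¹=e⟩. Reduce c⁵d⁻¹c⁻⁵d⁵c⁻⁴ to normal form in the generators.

Multiply left to right, reducing at each step:
  (c⁵) · d⁻¹ = c⁵d⁵
  (c⁵d⁵) · c⁻⁵ = d⁵
  (d⁵) · d⁵ = d⁴
  (d⁴) · c⁻⁴ = c²d⁴

Answer: c²d⁴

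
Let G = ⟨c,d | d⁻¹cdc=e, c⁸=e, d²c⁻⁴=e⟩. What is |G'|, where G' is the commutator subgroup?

G' = [G, G] is generated by all commutators. The generator-pair commutators are: [c, d] = c².
The subgroup they normally generate is {e, c², c⁴, c⁶}, of order 4.
Check: |G/G'| = 16/4 = 4 is the order of the abelianisation.

Answer: 4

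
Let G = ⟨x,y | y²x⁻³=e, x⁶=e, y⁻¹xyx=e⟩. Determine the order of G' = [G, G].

G' = [G, G] is generated by all commutators. The generator-pair commutators are: [x, y] = x².
The subgroup they normally generate is {e, x², x⁴}, of order 3.
Check: |G/G'| = 12/3 = 4 is the order of the abelianisation.

Answer: 3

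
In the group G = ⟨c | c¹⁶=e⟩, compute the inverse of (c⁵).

The order of (c⁵) is 16 (smallest k with (c⁵)ᵏ = e), so (c⁵)⁻¹ = (c⁵)¹⁵ = c¹¹.
Check: (c⁵) · (c¹¹) → (c⁵) · c¹¹ = e, giving e as required.

Answer: c¹¹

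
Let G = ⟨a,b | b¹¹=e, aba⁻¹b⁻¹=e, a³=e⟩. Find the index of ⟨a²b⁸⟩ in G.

First find ord(a²b⁸) by computing successive powers:
  (a²b⁸)¹ = a²b⁸, (a²b⁸)² = ab⁵, (a²b⁸)³ = b², (a²b⁸)⁴ = a²b¹⁰, (a²b⁸)⁵ = ab⁷, (a²b⁸)⁶ = b⁴, (a²b⁸)⁷ = a²b, (a²b⁸)⁸ = ab⁹, (a²b⁸)⁹ = b⁶, (a²b⁸)¹⁰ = a²b³, (a²b⁸)¹¹ = a, (a²b⁸)¹² = b⁸, (a²b⁸)¹³ = a²b⁵, (a²b⁸)¹⁴ = ab², (a²b⁸)¹⁵ = b¹⁰, (a²b⁸)¹⁶ = a²b⁷, (a²b⁸)¹⁷ = ab⁴, (a²b⁸)¹⁸ = b, (a²b⁸)¹⁹ = a²b⁹, (a²b⁸)²⁰ = ab⁶, (a²b⁸)²¹ = b³, (a²b⁸)²² = a², (a²b⁸)²³ = ab⁸, (a²b⁸)²⁴ = b⁵, (a²b⁸)²⁵ = a²b², (a²b⁸)²⁶ = ab¹⁰, (a²b⁸)²⁷ = b⁷, (a²b⁸)²⁸ = a²b⁴, (a²b⁸)²⁹ = ab, (a²b⁸)³⁰ = b⁹, (a²b⁸)³¹ = a²b⁶, (a²b⁸)³² = ab³, (a²b⁸)³³ = e.
So |⟨a²b⁸⟩| = ord(a²b⁸) = 33. With |G| = 33, by Lagrange [G : ⟨a²b⁸⟩] = 33/33 = 1.

Answer: 1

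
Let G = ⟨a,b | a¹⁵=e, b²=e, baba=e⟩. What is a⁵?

Compute successive powers of a, reducing at each step:
  a²: a · a = a²
  a³: (a²) · a = a³
  a⁴: (a³) · a = a⁴
  a⁵: (a⁴) · a = a⁵

Answer: a⁵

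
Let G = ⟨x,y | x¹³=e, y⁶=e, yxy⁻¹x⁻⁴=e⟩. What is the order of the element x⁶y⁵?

Compute successive powers until reaching e:
  (x⁶y⁵)¹ = x⁶y⁵, (x⁶y⁵)² = xy⁴, (x⁶y⁵)³ = x³y³, (x⁶y⁵)⁴ = x¹⁰y², (x⁶y⁵)⁵ = x²y, (x⁶y⁵)⁶ = e.
The smallest positive k with (x⁶y⁵)ᵏ = e is 6.

Answer: 6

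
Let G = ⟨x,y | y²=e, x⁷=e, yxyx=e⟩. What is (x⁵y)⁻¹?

The order of (x⁵y) is 2 (smallest k with (x⁵y)ᵏ = e), so (x⁵y)⁻¹ = (x⁵y)¹ = x⁵y.
Check: (x⁵y) · (x⁵y) → (x⁵y) · x⁵ = y;   y · y = e, giving e as required.

Answer: x⁵y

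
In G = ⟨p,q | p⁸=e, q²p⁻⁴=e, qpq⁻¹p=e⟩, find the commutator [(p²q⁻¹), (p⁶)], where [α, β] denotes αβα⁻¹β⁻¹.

[(p²q⁻¹), (p⁶)] = (p²q⁻¹)·(p⁶)·(p²q⁻¹)⁻¹·(p⁶)⁻¹.
  (p²q⁻¹) · (p⁶) = q
  q · (p²q) = p²
  (p²) · (p²) = p⁴

Answer: p⁴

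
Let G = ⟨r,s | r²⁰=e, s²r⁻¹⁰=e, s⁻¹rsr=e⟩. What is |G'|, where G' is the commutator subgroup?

G' = [G, G] is generated by all commutators. The generator-pair commutators are: [r, s] = r².
The subgroup they normally generate is {e, r², r⁴, r⁶, r⁸, r¹⁰, r¹², r¹⁴, r¹⁶, r¹⁸}, of order 10.
Check: |G/G'| = 40/10 = 4 is the order of the abelianisation.

Answer: 10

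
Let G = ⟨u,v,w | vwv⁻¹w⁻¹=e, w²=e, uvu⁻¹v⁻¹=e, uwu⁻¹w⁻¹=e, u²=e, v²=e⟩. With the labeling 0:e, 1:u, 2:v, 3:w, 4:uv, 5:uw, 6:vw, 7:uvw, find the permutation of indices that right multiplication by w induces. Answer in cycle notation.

(0 3)(1 5)(2 6)(4 7)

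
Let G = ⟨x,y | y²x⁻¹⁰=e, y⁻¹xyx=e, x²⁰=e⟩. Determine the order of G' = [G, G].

G' = [G, G] is generated by all commutators. The generator-pair commutators are: [x, y] = x².
The subgroup they normally generate is {e, x², x⁴, x⁶, x⁸, x¹⁰, x¹², x¹⁴, x¹⁶, x¹⁸}, of order 10.
Check: |G/G'| = 40/10 = 4 is the order of the abelianisation.

Answer: 10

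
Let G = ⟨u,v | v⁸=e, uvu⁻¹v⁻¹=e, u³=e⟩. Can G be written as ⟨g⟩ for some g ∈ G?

|G| = 24. The element uv has order 24 (its powers give 24 distinct elements), so ⟨uv⟩ = G and G is cyclic.

Answer: Yes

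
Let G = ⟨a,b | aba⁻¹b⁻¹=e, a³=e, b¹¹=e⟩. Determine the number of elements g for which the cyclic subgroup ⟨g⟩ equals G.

G is cyclic of order 33. An element generates G iff its order is 33, and a cyclic group of order 33 has exactly φ(33) = 20 such elements.

Answer: 20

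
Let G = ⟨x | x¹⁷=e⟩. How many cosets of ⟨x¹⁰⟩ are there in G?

First find ord(x¹⁰) by computing successive powers:
  (x¹⁰)¹ = x¹⁰, (x¹⁰)² = x³, (x¹⁰)³ = x¹³, (x¹⁰)⁴ = x⁶, (x¹⁰)⁵ = x¹⁶, (x¹⁰)⁶ = x⁹, (x¹⁰)⁷ = x², (x¹⁰)⁸ = x¹², (x¹⁰)⁹ = x⁵, (x¹⁰)¹⁰ = x¹⁵, (x¹⁰)¹¹ = x⁸, (x¹⁰)¹² = x, (x¹⁰)¹³ = x¹¹, (x¹⁰)¹⁴ = x⁴, (x¹⁰)¹⁵ = x¹⁴, (x¹⁰)¹⁶ = x⁷, (x¹⁰)¹⁷ = e.
So |⟨x¹⁰⟩| = ord(x¹⁰) = 17. With |G| = 17, by Lagrange [G : ⟨x¹⁰⟩] = 17/17 = 1.

Answer: 1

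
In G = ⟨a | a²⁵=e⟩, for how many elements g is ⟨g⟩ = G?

G is cyclic of order 25. An element generates G iff its order is 25, and a cyclic group of order 25 has exactly φ(25) = 20 such elements.

Answer: 20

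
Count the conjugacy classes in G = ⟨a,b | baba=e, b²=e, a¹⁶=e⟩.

The conjugacy classes (representative and size) are:
  [e] (size 1), [a¹⁵] (size 2), [a²] (size 2), [a³] (size 2), [a¹²] (size 2), [a⁵] (size 2), [a⁶] (size 2), [a⁷] (size 2), [a⁸] (size 1), [a²b] (size 8), [a¹⁵b] (size 8).
Class equation: 1 + 2 + 2 + 2 + 2 + 2 + 2 + 2 + 1 + 8 + 8 = 32 = |G|. So G has 11 conjugacy classes.

Answer: 11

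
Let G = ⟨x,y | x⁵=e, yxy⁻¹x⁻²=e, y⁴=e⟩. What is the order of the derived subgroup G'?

G' = [G, G] is generated by all commutators. The generator-pair commutators are: [x, y] = x⁴.
The subgroup they normally generate is {e, x, x², x³, x⁴}, of order 5.
Check: |G/G'| = 20/5 = 4 is the order of the abelianisation.

Answer: 5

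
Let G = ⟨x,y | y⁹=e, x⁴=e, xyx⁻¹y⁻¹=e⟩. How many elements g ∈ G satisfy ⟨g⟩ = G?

G is cyclic of order 36. An element generates G iff its order is 36, and a cyclic group of order 36 has exactly φ(36) = 12 such elements.

Answer: 12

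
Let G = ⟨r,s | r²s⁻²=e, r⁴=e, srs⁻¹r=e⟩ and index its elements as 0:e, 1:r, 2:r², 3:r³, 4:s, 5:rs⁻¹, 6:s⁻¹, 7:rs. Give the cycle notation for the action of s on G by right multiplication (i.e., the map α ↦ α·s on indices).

(0 4 2 6)(1 7 3 5)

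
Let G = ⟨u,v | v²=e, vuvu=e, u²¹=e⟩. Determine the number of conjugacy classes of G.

The conjugacy classes (representative and size) are:
  [e] (size 1), [u²⁰] (size 2), [u²] (size 2), [u³] (size 2), [u¹⁷] (size 2), [u⁵] (size 2), [u⁶] (size 2), [u⁷] (size 2), [u⁸] (size 2), [u⁹] (size 2), [u¹⁰] (size 2), [v] (size 21).
Class equation: 1 + 2 + 2 + 2 + 2 + 2 + 2 + 2 + 2 + 2 + 2 + 21 = 42 = |G|. So G has 12 conjugacy classes.

Answer: 12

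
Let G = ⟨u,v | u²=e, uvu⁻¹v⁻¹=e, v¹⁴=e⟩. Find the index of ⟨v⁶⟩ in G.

First find ord(v⁶) by computing successive powers:
  (v⁶)¹ = v⁶, (v⁶)² = v¹², (v⁶)³ = v⁴, (v⁶)⁴ = v¹⁰, (v⁶)⁵ = v², (v⁶)⁶ = v⁸, (v⁶)⁷ = e.
So |⟨v⁶⟩| = ord(v⁶) = 7. With |G| = 28, by Lagrange [G : ⟨v⁶⟩] = 28/7 = 4.

Answer: 4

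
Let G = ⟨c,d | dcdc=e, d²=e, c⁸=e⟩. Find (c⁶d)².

Compute successive powers of (c⁶d), reducing at each step:
  (c⁶d)²: (c⁶d) · c⁶ = d;   d · d = e

Answer: e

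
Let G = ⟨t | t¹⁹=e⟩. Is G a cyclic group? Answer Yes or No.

|G| = 19. The element t has order 19 (its powers give 19 distinct elements), so ⟨t⟩ = G and G is cyclic.

Answer: Yes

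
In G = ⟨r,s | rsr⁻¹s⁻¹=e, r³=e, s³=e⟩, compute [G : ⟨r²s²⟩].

First find ord(r²s²) by computing successive powers:
  (r²s²)¹ = r²s², (r²s²)² = rs, (r²s²)³ = e.
So |⟨r²s²⟩| = ord(r²s²) = 3. With |G| = 9, by Lagrange [G : ⟨r²s²⟩] = 9/3 = 3.

Answer: 3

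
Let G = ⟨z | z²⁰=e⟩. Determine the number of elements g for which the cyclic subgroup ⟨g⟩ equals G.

G is cyclic of order 20. An element generates G iff its order is 20, and a cyclic group of order 20 has exactly φ(20) = 8 such elements.

Answer: 8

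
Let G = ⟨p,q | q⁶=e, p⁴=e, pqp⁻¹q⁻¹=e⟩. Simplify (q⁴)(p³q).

Compute (q⁴) · (p³q) by multiplying left to right and reducing via the relations at each step:
  (q⁴) · p³ = p³q⁴
  (p³q⁴) · q = p³q⁵

Answer: p³q⁵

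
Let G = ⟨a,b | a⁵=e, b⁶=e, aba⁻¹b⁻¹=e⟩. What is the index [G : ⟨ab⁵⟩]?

First find ord(ab⁵) by computing successive powers:
  (ab⁵)¹ = ab⁵, (ab⁵)² = a²b⁴, (ab⁵)³ = a³b³, (ab⁵)⁴ = a⁴b², (ab⁵)⁵ = b, (ab⁵)⁶ = a, (ab⁵)⁷ = a²b⁵, (ab⁵)⁸ = a³b⁴, (ab⁵)⁹ = a⁴b³, (ab⁵)¹⁰ = b², (ab⁵)¹¹ = ab, (ab⁵)¹² = a², (ab⁵)¹³ = a³b⁵, (ab⁵)¹⁴ = a⁴b⁴, (ab⁵)¹⁵ = b³, (ab⁵)¹⁶ = ab², (ab⁵)¹⁷ = a²b, (ab⁵)¹⁸ = a³, (ab⁵)¹⁹ = a⁴b⁵, (ab⁵)²⁰ = b⁴, (ab⁵)²¹ = ab³, (ab⁵)²² = a²b², (ab⁵)²³ = a³b, (ab⁵)²⁴ = a⁴, (ab⁵)²⁵ = b⁵, (ab⁵)²⁶ = ab⁴, (ab⁵)²⁷ = a²b³, (ab⁵)²⁸ = a³b², (ab⁵)²⁹ = a⁴b, (ab⁵)³⁰ = e.
So |⟨ab⁵⟩| = ord(ab⁵) = 30. With |G| = 30, by Lagrange [G : ⟨ab⁵⟩] = 30/30 = 1.

Answer: 1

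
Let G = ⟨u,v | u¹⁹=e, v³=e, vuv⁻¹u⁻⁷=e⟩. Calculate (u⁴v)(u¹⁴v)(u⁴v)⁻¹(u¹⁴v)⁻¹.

[(u⁴v), (u¹⁴v)] = (u⁴v)·(u¹⁴v)·(u⁴v)⁻¹·(u¹⁴v)⁻¹.
  (u⁴v) · (u¹⁴v) = u⁷v²
  (u⁷v²) · (u¹³v²) = u¹⁷v
  (u¹⁷v) · (u¹⁷v²) = u³

Answer: u³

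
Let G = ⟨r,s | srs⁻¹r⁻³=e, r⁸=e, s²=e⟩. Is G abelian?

r·s = rs but s·r = r³s, so r·s ≠ s·r and G is not abelian.

Answer: No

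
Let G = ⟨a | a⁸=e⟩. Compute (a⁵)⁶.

Compute successive powers of (a⁵), reducing at each step:
  (a⁵)²: (a⁵) · a⁵ = a²
  (a⁵)³: (a²) · a⁵ = a⁷
  (a⁵)⁴: (a⁷) · a⁵ = a⁴
  (a⁵)⁵: (a⁴) · a⁵ = a
  (a⁵)⁶: a · a⁵ = a⁶

Answer: a⁶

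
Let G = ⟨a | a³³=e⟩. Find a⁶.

Compute successive powers of a, reducing at each step:
  a²: a · a = a²
  a³: (a²) · a = a³
  a⁴: (a³) · a = a⁴
  a⁵: (a⁴) · a = a⁵
  a⁶: (a⁵) · a = a⁶

Answer: a⁶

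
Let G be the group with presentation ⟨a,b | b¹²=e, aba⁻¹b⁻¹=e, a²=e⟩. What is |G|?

Enumerate words in the generators, reducing via the relations: the distinct elements are
  {a, b, e, ab, b², b³, b⁴, b⁵, b⁶, b⁷, b⁸, b⁹, ab², ab³, ab⁴, ab⁵, ab⁶, ab⁷, ab⁸, ab⁹, b¹¹, b¹⁰, ab¹¹, ab¹⁰}.
No further products give new elements, so |G| = 24.

Answer: 24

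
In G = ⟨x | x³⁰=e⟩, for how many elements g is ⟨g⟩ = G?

G is cyclic of order 30. An element generates G iff its order is 30, and a cyclic group of order 30 has exactly φ(30) = 8 such elements.

Answer: 8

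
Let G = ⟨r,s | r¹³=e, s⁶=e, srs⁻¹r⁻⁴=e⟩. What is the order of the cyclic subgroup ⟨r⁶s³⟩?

|⟨r⁶s³⟩| equals the order of r⁶s³. Compute successive powers until reaching e:
  (r⁶s³)¹ = r⁶s³, (r⁶s³)² = e.
The smallest positive k with (r⁶s³)ᵏ = e is 2, so |⟨r⁶s³⟩| = 2.

Answer: 2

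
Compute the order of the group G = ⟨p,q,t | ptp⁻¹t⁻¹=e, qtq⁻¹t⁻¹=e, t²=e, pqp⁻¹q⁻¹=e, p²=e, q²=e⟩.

Enumerate words in the generators, reducing via the relations: the distinct elements are
  {e, p, q, t, pq, pt, qt, pqt}.
No further products give new elements, so |G| = 8.

Answer: 8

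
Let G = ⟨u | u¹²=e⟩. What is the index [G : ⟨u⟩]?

First find ord(u) by computing successive powers:
  u¹ = u, u² = u², u³ = u³, u⁴ = u⁴, u⁵ = u⁵, u⁶ = u⁶, u⁷ = u⁷, u⁸ = u⁸, u⁹ = u⁹, u¹⁰ = u¹⁰, u¹¹ = u¹¹, u¹² = e.
So |⟨u⟩| = ord(u) = 12. With |G| = 12, by Lagrange [G : ⟨u⟩] = 12/12 = 1.

Answer: 1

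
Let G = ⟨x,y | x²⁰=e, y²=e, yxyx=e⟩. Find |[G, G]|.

G' = [G, G] is generated by all commutators. The generator-pair commutators are: [x, y] = x².
The subgroup they normally generate is {e, x², x⁴, x⁶, x⁸, x¹⁰, x¹², x¹⁴, x¹⁶, x¹⁸}, of order 10.
Check: |G/G'| = 40/10 = 4 is the order of the abelianisation.

Answer: 10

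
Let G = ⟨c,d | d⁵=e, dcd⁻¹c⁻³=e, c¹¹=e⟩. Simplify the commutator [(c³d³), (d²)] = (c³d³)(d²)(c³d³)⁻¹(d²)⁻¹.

[(c³d³), (d²)] = (c³d³)·(d²)·(c³d³)⁻¹·(d²)⁻¹.
  (c³d³) · (d²) = c³
  (c³) · (c⁶d²) = c⁹d²
  (c⁹d²) · (d³) = c⁹

Answer: c⁹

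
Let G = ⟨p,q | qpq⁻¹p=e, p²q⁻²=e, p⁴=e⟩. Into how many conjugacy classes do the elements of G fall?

The conjugacy classes (representative and size) are:
  [e] (size 1), [p³] (size 2), [p²] (size 1), [q⁻¹] (size 2), [pq] (size 2).
Class equation: 1 + 2 + 1 + 2 + 2 = 8 = |G|. So G has 5 conjugacy classes.

Answer: 5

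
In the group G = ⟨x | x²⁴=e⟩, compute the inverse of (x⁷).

The order of (x⁷) is 24 (smallest k with (x⁷)ᵏ = e), so (x⁷)⁻¹ = (x⁷)²³ = x¹⁷.
Check: (x⁷) · (x¹⁷) → (x⁷) · x¹⁷ = e, giving e as required.

Answer: x¹⁷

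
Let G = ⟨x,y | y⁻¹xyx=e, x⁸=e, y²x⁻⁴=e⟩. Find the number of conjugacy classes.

The conjugacy classes (representative and size) are:
  [e] (size 1), [x⁷] (size 2), [x⁶] (size 2), [x³] (size 2), [x⁴] (size 1), [x²y⁻¹] (size 4), [x³y⁻¹] (size 4).
Class equation: 1 + 2 + 2 + 2 + 1 + 4 + 4 = 16 = |G|. So G has 7 conjugacy classes.

Answer: 7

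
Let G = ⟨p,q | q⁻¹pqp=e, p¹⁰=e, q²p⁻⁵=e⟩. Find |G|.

Enumerate words in the generators, reducing via the relations: the distinct elements are
  {e, p, q, pq, p², p³, p⁴, p⁵, p⁶, p⁷, p⁸, p⁹, p²q, p³q, p⁴q, q⁻¹, pq⁻¹, p²q⁻¹, p³q⁻¹, p⁴q⁻¹}.
No further products give new elements, so |G| = 20.

Answer: 20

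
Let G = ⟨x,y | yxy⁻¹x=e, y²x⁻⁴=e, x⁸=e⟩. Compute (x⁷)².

Compute successive powers of (x⁷), reducing at each step:
  (x⁷)²: (x⁷) · x⁷ = x⁶

Answer: x⁶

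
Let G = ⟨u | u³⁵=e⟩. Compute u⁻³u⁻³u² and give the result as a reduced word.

Multiply left to right, reducing at each step:
  (u³²) · u⁻³ = u²⁹
  (u²⁹) · u² = u³¹

Answer: u³¹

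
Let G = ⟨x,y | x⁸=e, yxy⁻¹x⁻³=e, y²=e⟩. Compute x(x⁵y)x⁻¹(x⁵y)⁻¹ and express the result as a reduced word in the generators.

[x, (x⁵y)] = x·(x⁵y)·x⁻¹·(x⁵y)⁻¹.
  x · (x⁵y) = x⁶y
  (x⁶y) · (x⁷) = x³y
  (x³y) · (xy) = x⁶

Answer: x⁶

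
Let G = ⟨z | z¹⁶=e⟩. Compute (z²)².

Compute successive powers of (z²), reducing at each step:
  (z²)²: (z²) · z² = z⁴

Answer: z⁴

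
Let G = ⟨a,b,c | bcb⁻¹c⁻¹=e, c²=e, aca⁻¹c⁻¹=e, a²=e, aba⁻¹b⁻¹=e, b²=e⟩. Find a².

Compute successive powers of a, reducing at each step:
  a²: a · a = e

Answer: e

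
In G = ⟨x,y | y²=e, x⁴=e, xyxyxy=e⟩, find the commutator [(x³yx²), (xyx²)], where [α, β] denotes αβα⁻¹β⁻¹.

[(x³yx²), (xyx²)] = (x³yx²)·(xyx²)·(x³yx²)⁻¹·(xyx²)⁻¹.
  (x³yx²) · (xyx²) = yx³
  (yx³) · (x²yx) = x³y
  (x³y) · (x²yx³) = yx²y

Answer: yx²y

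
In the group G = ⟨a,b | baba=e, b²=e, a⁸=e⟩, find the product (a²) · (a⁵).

Compute (a²) · (a⁵) by multiplying left to right and reducing via the relations at each step:
  (a²) · a⁵ = a⁷

Answer: a⁷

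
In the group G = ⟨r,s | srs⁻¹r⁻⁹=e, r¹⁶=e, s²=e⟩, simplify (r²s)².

Compute successive powers of (r²s), reducing at each step:
  (r²s)²: (r²s) · r² = r⁴s;   (r⁴s) · s = r⁴

Answer: r⁴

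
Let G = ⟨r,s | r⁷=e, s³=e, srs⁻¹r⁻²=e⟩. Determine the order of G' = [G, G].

G' = [G, G] is generated by all commutators. The generator-pair commutators are: [r, s] = r⁶.
The subgroup they normally generate is {e, r, r², r³, r⁴, r⁵, r⁶}, of order 7.
Check: |G/G'| = 21/7 = 3 is the order of the abelianisation.

Answer: 7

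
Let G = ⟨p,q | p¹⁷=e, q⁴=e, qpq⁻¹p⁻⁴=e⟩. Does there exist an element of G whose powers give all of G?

Every cyclic group is abelian. But p·q = pq while q·p = p⁴q, so p·q ≠ q·p and G is not abelian. Hence G is not cyclic.

Answer: No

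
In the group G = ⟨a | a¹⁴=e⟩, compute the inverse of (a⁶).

The order of (a⁶) is 7 (smallest k with (a⁶)ᵏ = e), so (a⁶)⁻¹ = (a⁶)⁶ = a⁸.
Check: (a⁶) · (a⁸) → (a⁶) · a⁸ = e, giving e as required.

Answer: a⁸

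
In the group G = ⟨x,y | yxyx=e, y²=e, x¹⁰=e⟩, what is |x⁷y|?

Compute successive powers until reaching e:
  (x⁷y)¹ = x⁷y, (x⁷y)² = e.
The smallest positive k with (x⁷y)ᵏ = e is 2.

Answer: 2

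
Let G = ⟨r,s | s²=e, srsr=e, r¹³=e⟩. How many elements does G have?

Enumerate words in the generators, reducing via the relations: the distinct elements are
  {e, r, s, rs, r², r³, r⁴, r⁵, r⁶, r⁷, r⁸, r⁹, r²s, r³s, r¹², r¹¹, r¹⁰, r⁴s, r⁵s, r⁶s, r⁷s, r⁸s, r⁹s, r¹²s, r¹¹s, r¹⁰s}.
No further products give new elements, so |G| = 26.

Answer: 26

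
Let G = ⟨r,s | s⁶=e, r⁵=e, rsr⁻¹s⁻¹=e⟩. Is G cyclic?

|G| = 30. The element rs has order 30 (its powers give 30 distinct elements), so ⟨rs⟩ = G and G is cyclic.

Answer: Yes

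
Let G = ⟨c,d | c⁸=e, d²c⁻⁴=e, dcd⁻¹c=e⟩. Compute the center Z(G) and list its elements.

An element z ∈ Z(G) iff z commutes with every generator.
For example c⁴ is central: (c⁴)·c = c⁵ = c·(c⁴); (c⁴)·d = d⁻¹ = d·(c⁴).
Whereas c ∉ Z(G) since c·d = cd ≠ c³d⁻¹ = d·c.
Checking each of the 16 elements this way gives Z(G) = {e, c⁴}, of order 2.

Answer: {e, c⁴}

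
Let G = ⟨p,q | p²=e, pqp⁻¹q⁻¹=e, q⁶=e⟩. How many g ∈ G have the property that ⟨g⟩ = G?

⟨g⟩ = G would require ord(g) = |G| = 12, but the maximum element order in G is 6 < 12. So G is not cyclic and no single element generates it: the count is 0.

Answer: 0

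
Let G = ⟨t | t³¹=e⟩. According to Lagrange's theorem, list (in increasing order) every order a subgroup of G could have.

|G| = 31 = 31. By Lagrange's theorem the order of any subgroup divides 31; the divisors of 31 are 1, 31.

Answer: 1, 31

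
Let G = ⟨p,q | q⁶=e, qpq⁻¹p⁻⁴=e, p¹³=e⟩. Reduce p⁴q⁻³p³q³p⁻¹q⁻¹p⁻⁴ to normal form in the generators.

Multiply left to right, reducing at each step:
  (p⁴) · q⁻³ = p⁴q³
  (p⁴q³) · p³ = pq³
  (pq³) · q³ = p
  p · p⁻¹ = e
  e · q⁻¹ = q⁵
  (q⁵) · p⁻⁴ = p¹²q⁵

Answer: p¹²q⁵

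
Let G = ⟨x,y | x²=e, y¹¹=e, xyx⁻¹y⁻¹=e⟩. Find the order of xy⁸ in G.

Compute successive powers until reaching e:
  (xy⁸)¹ = xy⁸, (xy⁸)² = y⁵, (xy⁸)³ = xy², (xy⁸)⁴ = y¹⁰, (xy⁸)⁵ = xy⁷, (xy⁸)⁶ = y⁴, (xy⁸)⁷ = xy, (xy⁸)⁸ = y⁹, (xy⁸)⁹ = xy⁶, (xy⁸)¹⁰ = y³, (xy⁸)¹¹ = x, (xy⁸)¹² = y⁸, (xy⁸)¹³ = xy⁵, (xy⁸)¹⁴ = y², (xy⁸)¹⁵ = xy¹⁰, (xy⁸)¹⁶ = y⁷, (xy⁸)¹⁷ = xy⁴, (xy⁸)¹⁸ = y, (xy⁸)¹⁹ = xy⁹, (xy⁸)²⁰ = y⁶, (xy⁸)²¹ = xy³, (xy⁸)²² = e.
The smallest positive k with (xy⁸)ᵏ = e is 22.

Answer: 22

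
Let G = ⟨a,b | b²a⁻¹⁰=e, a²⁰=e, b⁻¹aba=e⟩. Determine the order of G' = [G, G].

G' = [G, G] is generated by all commutators. The generator-pair commutators are: [a, b] = a².
The subgroup they normally generate is {e, a², a⁴, a⁶, a⁸, a¹⁰, a¹², a¹⁴, a¹⁶, a¹⁸}, of order 10.
Check: |G/G'| = 40/10 = 4 is the order of the abelianisation.

Answer: 10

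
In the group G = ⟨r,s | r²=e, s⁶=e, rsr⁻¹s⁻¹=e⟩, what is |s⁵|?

Compute successive powers until reaching e:
  (s⁵)¹ = s⁵, (s⁵)² = s⁴, (s⁵)³ = s³, (s⁵)⁴ = s², (s⁵)⁵ = s, (s⁵)⁶ = e.
The smallest positive k with (s⁵)ᵏ = e is 6.

Answer: 6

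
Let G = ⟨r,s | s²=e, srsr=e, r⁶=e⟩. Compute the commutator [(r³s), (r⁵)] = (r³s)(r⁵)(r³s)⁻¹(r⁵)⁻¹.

[(r³s), (r⁵)] = (r³s)·(r⁵)·(r³s)⁻¹·(r⁵)⁻¹.
  (r³s) · (r⁵) = r⁴s
  (r⁴s) · (r³s) = r
  r · r = r²

Answer: r²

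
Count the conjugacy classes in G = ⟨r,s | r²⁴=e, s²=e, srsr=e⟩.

The conjugacy classes (representative and size) are:
  [e] (size 1), [r²³] (size 2), [r²] (size 2), [r³] (size 2), [r²⁰] (size 2), [r¹⁹] (size 2), [r⁶] (size 2), [r⁷] (size 2), [r⁸] (size 2), [r⁹] (size 2), [r¹⁴] (size 2), [r¹¹] (size 2), [r¹²] (size 1), [r⁴s] (size 12), [r⁵s] (size 12).
Class equation: 1 + 2 + 2 + 2 + 2 + 2 + 2 + 2 + 2 + 2 + 2 + 2 + 1 + 12 + 12 = 48 = |G|. So G has 15 conjugacy classes.

Answer: 15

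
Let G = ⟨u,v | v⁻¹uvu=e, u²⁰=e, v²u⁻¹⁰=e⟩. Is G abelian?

u·v = uv but v·u = u⁹v⁻¹, so u·v ≠ v·u and G is not abelian.

Answer: No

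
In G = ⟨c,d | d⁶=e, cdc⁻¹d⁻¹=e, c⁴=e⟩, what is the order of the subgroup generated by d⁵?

|⟨d⁵⟩| equals the order of d⁵. Compute successive powers until reaching e:
  (d⁵)¹ = d⁵, (d⁵)² = d⁴, (d⁵)³ = d³, (d⁵)⁴ = d², (d⁵)⁵ = d, (d⁵)⁶ = e.
The smallest positive k with (d⁵)ᵏ = e is 6, so |⟨d⁵⟩| = 6.

Answer: 6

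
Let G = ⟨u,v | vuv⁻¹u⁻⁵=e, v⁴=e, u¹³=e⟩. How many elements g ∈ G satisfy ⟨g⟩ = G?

⟨g⟩ = G would require ord(g) = |G| = 52, but the maximum element order in G is 13 < 52. So G is not cyclic and no single element generates it: the count is 0.

Answer: 0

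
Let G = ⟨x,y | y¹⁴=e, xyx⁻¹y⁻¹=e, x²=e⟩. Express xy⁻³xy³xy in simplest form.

Multiply left to right, reducing at each step:
  x · y⁻³ = xy¹¹
  (xy¹¹) · x = y¹¹
  (y¹¹) · y³ = e
  e · x = x
  x · y = xy

Answer: xy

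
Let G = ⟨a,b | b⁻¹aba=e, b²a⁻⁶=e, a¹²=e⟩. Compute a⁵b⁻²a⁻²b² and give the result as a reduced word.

Multiply left to right, reducing at each step:
  (a⁵) · b⁻² = a¹¹
  (a¹¹) · a⁻² = a⁹
  (a⁹) · b² = a³

Answer: a³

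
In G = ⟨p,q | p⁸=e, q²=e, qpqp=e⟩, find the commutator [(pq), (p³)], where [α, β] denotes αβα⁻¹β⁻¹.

[(pq), (p³)] = (pq)·(p³)·(pq)⁻¹·(p³)⁻¹.
  (pq) · (p³) = p⁶q
  (p⁶q) · (pq) = p⁵
  (p⁵) · (p⁵) = p²

Answer: p²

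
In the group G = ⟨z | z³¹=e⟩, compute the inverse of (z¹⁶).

The order of (z¹⁶) is 31 (smallest k with (z¹⁶)ᵏ = e), so (z¹⁶)⁻¹ = (z¹⁶)³⁰ = z¹⁵.
Check: (z¹⁶) · (z¹⁵) → (z¹⁶) · z¹⁵ = e, giving e as required.

Answer: z¹⁵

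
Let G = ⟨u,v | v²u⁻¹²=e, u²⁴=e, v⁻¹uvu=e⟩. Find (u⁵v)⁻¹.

The order of (u⁵v) is 4 (smallest k with (u⁵v)ᵏ = e), so (u⁵v)⁻¹ = (u⁵v)³ = u⁵v⁻¹.
Check: (u⁵v) · (u⁵v⁻¹) → (u⁵v) · u⁵ = v;   v · v⁻¹ = e, giving e as required.

Answer: u⁵v⁻¹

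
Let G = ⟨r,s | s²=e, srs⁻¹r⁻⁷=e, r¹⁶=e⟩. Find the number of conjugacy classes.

The conjugacy classes (representative and size) are:
  [e] (size 1), [r] (size 2), [r¹⁴] (size 2), [r³] (size 2), [r⁴] (size 2), [r¹⁰] (size 2), [r⁸] (size 1), [r⁹] (size 2), [r¹¹] (size 2), [r¹⁰s] (size 8), [rs] (size 8).
Class equation: 1 + 2 + 2 + 2 + 2 + 2 + 1 + 2 + 2 + 8 + 8 = 32 = |G|. So G has 11 conjugacy classes.

Answer: 11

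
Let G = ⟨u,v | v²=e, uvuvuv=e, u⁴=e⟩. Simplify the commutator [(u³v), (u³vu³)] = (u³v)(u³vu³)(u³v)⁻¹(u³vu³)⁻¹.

[(u³v), (u³vu³)] = (u³v)·(u³vu³)·(u³v)⁻¹·(u³vu³)⁻¹.
  (u³v) · (u³vu³) = v
  v · (vu) = u
  u · (uvu) = u²vu

Answer: u²vu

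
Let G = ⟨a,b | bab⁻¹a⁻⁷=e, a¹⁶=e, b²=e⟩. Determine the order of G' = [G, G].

G' = [G, G] is generated by all commutators. The generator-pair commutators are: [a, b] = a¹⁰.
The subgroup they normally generate is {e, a², a⁴, a⁶, a⁸, a¹⁰, a¹², a¹⁴}, of order 8.
Check: |G/G'| = 32/8 = 4 is the order of the abelianisation.

Answer: 8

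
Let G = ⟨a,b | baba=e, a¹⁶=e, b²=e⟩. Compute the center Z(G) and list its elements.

An element z ∈ Z(G) iff z commutes with every generator.
For example a⁸ is central: (a⁸)·a = a⁹ = a·(a⁸); (a⁸)·b = a⁸b = b·(a⁸).
Whereas a ∉ Z(G) since a·b = ab ≠ a¹⁵b = b·a.
Checking each of the 32 elements this way gives Z(G) = {e, a⁸}, of order 2.

Answer: {e, a⁸}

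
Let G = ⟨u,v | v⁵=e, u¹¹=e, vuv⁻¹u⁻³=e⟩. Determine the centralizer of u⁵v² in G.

⟨u⁵v²⟩ ⊆ C_G(u⁵v²) since powers of u⁵v² commute with u⁵v²; so |C_G(u⁵v²)| ≥ |⟨u⁵v²⟩| = 5.
By orbit–stabilizer, |C_G(u⁵v²)| = |G| / |conj. class of u⁵v²| = 55 / 11 = 5.
The 5 elements commuting with u⁵v² are {e, u⁴v, u⁵v², u⁶v⁴, u⁸v³}.

Answer: {e, u⁴v, u⁵v², u⁶v⁴, u⁸v³}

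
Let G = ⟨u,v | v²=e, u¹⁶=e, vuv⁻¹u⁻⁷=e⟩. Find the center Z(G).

An element z ∈ Z(G) iff z commutes with every generator.
For example u⁸ is central: (u⁸)·u = u⁹ = u·(u⁸); (u⁸)·v = u⁸v = v·(u⁸).
Whereas u ∉ Z(G) since u·v = uv ≠ u⁷v = v·u.
Checking each of the 32 elements this way gives Z(G) = {e, u⁸}, of order 2.

Answer: {e, u⁸}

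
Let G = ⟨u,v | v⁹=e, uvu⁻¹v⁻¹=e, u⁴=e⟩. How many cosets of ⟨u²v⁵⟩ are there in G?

First find ord(u²v⁵) by computing successive powers:
  (u²v⁵)¹ = u²v⁵, (u²v⁵)² = v, (u²v⁵)³ = u²v⁶, (u²v⁵)⁴ = v², (u²v⁵)⁵ = u²v⁷, (u²v⁵)⁶ = v³, (u²v⁵)⁷ = u²v⁸, (u²v⁵)⁸ = v⁴, (u²v⁵)⁹ = u², (u²v⁵)¹⁰ = v⁵, (u²v⁵)¹¹ = u²v, (u²v⁵)¹² = v⁶, (u²v⁵)¹³ = u²v², (u²v⁵)¹⁴ = v⁷, (u²v⁵)¹⁵ = u²v³, (u²v⁵)¹⁶ = v⁸, (u²v⁵)¹⁷ = u²v⁴, (u²v⁵)¹⁸ = e.
So |⟨u²v⁵⟩| = ord(u²v⁵) = 18. With |G| = 36, by Lagrange [G : ⟨u²v⁵⟩] = 36/18 = 2.

Answer: 2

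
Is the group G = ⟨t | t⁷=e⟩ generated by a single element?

|G| = 7. The element t has order 7 (its powers give 7 distinct elements), so ⟨t⟩ = G and G is cyclic.

Answer: Yes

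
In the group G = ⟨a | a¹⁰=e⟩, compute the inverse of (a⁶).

The order of (a⁶) is 5 (smallest k with (a⁶)ᵏ = e), so (a⁶)⁻¹ = (a⁶)⁴ = a⁴.
Check: (a⁶) · (a⁴) → (a⁶) · a⁴ = e, giving e as required.

Answer: a⁴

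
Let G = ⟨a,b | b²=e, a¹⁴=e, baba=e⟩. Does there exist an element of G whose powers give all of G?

Every cyclic group is abelian. But a·b = ab while b·a = a¹³b, so a·b ≠ b·a and G is not abelian. Hence G is not cyclic.

Answer: No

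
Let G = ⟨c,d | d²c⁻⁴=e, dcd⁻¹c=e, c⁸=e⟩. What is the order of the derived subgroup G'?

G' = [G, G] is generated by all commutators. The generator-pair commutators are: [c, d] = c².
The subgroup they normally generate is {e, c², c⁴, c⁶}, of order 4.
Check: |G/G'| = 16/4 = 4 is the order of the abelianisation.

Answer: 4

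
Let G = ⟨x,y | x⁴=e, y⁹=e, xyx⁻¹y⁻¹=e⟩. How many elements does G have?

Enumerate words in the generators, reducing via the relations: the distinct elements are
  {e, x, y, xy, x², x³, y², y³, y⁴, y⁵, y⁶, y⁷, y⁸, xy², xy³, xy⁴, xy⁵, xy⁶, xy⁷, xy⁸, x²y, x³y, x²y², x²y³, x²y⁴, x²y⁵, x²y⁶, x²y⁷, x²y⁸, x³y², x³y³, x³y⁴, x³y⁵, x³y⁶, x³y⁷, x³y⁸}.
No further products give new elements, so |G| = 36.

Answer: 36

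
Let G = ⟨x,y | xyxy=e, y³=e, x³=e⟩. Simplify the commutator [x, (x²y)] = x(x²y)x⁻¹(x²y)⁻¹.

[x, (x²y)] = x·(x²y)·x⁻¹·(x²y)⁻¹.
  x · (x²y) = y
  y · (x²) = yx²
  (yx²) · (y²x) = xy

Answer: xy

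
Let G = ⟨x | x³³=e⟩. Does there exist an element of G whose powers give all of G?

|G| = 33. The element x has order 33 (its powers give 33 distinct elements), so ⟨x⟩ = G and G is cyclic.

Answer: Yes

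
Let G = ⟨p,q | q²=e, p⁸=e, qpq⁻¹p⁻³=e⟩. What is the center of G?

An element z ∈ Z(G) iff z commutes with every generator.
For example p⁴ is central: (p⁴)·p = p⁵ = p·(p⁴); (p⁴)·q = p⁴q = q·(p⁴).
Whereas p ∉ Z(G) since p·q = pq ≠ p³q = q·p.
Checking each of the 16 elements this way gives Z(G) = {e, p⁴}, of order 2.

Answer: {e, p⁴}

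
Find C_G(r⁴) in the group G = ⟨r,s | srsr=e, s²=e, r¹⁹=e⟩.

⟨r⁴⟩ ⊆ C_G(r⁴) since powers of r⁴ commute with r⁴; so |C_G(r⁴)| ≥ |⟨r⁴⟩| = 19.
By orbit–stabilizer, |C_G(r⁴)| = |G| / |conj. class of r⁴| = 38 / 2 = 19.
The 19 elements commuting with r⁴ are {e, r, r², r³, r⁴, r⁵, r⁶, r⁷, r⁸, r⁹, r¹⁰, r¹¹, r¹², r¹³, r¹⁴, r¹⁵, r¹⁶, r¹⁷, r¹⁸}.

Answer: {e, r, r², r³, r⁴, r⁵, r⁶, r⁷, r⁸, r⁹, r¹⁰, r¹¹, r¹², r¹³, r¹⁴, r¹⁵, r¹⁶, r¹⁷, r¹⁸}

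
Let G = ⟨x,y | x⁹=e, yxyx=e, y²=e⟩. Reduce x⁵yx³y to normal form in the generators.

Multiply left to right, reducing at each step:
  (x⁵) · y = x⁵y
  (x⁵y) · x³ = x²y
  (x²y) · y = x²

Answer: x²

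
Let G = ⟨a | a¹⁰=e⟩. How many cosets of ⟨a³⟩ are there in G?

First find ord(a³) by computing successive powers:
  (a³)¹ = a³, (a³)² = a⁶, (a³)³ = a⁹, (a³)⁴ = a², (a³)⁵ = a⁵, (a³)⁶ = a⁸, (a³)⁷ = a, (a³)⁸ = a⁴, (a³)⁹ = a⁷, (a³)¹⁰ = e.
So |⟨a³⟩| = ord(a³) = 10. With |G| = 10, by Lagrange [G : ⟨a³⟩] = 10/10 = 1.

Answer: 1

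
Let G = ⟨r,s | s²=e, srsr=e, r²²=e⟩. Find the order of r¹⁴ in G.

Compute successive powers until reaching e:
  (r¹⁴)¹ = r¹⁴, (r¹⁴)² = r⁶, (r¹⁴)³ = r²⁰, (r¹⁴)⁴ = r¹², (r¹⁴)⁵ = r⁴, (r¹⁴)⁶ = r¹⁸, (r¹⁴)⁷ = r¹⁰, (r¹⁴)⁸ = r², (r¹⁴)⁹ = r¹⁶, (r¹⁴)¹⁰ = r⁸, (r¹⁴)¹¹ = e.
The smallest positive k with (r¹⁴)ᵏ = e is 11.

Answer: 11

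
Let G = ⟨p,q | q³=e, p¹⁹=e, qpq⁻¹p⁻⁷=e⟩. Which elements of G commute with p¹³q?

⟨p¹³q⟩ ⊆ C_G(p¹³q) since powers of p¹³q commute with p¹³q; so |C_G(p¹³q)| ≥ |⟨p¹³q⟩| = 3.
By orbit–stabilizer, |C_G(p¹³q)| = |G| / |conj. class of p¹³q| = 57 / 19 = 3.
The 3 elements commuting with p¹³q are {e, p¹³q, p⁹q²}.

Answer: {e, p¹³q, p⁹q²}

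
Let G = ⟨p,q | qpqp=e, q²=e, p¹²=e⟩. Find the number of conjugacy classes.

The conjugacy classes (representative and size) are:
  [e] (size 1), [p¹¹] (size 2), [p²] (size 2), [p⁹] (size 2), [p⁴] (size 2), [p⁵] (size 2), [p⁶] (size 1), [q] (size 6), [pq] (size 6).
Class equation: 1 + 2 + 2 + 2 + 2 + 2 + 1 + 6 + 6 = 24 = |G|. So G has 9 conjugacy classes.

Answer: 9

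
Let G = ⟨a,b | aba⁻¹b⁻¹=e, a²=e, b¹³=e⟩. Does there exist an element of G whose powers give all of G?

|G| = 26. The element ab has order 26 (its powers give 26 distinct elements), so ⟨ab⟩ = G and G is cyclic.

Answer: Yes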